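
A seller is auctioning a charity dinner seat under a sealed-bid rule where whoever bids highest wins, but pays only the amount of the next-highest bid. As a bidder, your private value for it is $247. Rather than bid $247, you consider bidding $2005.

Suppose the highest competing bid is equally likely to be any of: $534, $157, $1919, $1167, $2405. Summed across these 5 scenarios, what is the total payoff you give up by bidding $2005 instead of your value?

$2879

The deviation costs you only when the competing bid falls strictly between $247 and $2005; elsewhere both bids give the same outcome.
$534: truthful payoff $0, deviation payoff −$287 → loss $287.
$157: outcomes coincide → loss $0.
$1919: truthful payoff $0, deviation payoff −$1672 → loss $1672.
$1167: truthful payoff $0, deviation payoff −$920 → loss $920.
$2405: outcomes coincide → loss $0.
Total loss = $287 + $1672 + $920 = $2879.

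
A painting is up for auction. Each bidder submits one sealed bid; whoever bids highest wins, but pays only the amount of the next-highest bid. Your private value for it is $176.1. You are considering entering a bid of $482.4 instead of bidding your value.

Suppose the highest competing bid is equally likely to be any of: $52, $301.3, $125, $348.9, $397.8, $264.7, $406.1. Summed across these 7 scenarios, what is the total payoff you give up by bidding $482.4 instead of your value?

$838.3

The deviation costs you only when the competing bid falls strictly between $176.1 and $482.4; elsewhere both bids give the same outcome.
$52: outcomes coincide → loss $0.
$301.3: truthful payoff $0, deviation payoff −$125.2 → loss $125.2.
$125: outcomes coincide → loss $0.
$348.9: truthful payoff $0, deviation payoff −$172.8 → loss $172.8.
$397.8: truthful payoff $0, deviation payoff −$221.7 → loss $221.7.
$264.7: truthful payoff $0, deviation payoff −$88.6 → loss $88.6.
$406.1: truthful payoff $0, deviation payoff −$230 → loss $230.
Total loss = $125.2 + $172.8 + $221.7 + $88.6 + $230 = $838.3.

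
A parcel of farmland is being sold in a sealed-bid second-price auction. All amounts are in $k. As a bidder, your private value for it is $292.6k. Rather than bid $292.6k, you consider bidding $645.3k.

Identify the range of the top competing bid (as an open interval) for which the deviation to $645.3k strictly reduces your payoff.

If the competing bid is below $292.6k, both bids win at the same price — no difference.
If it is above $645.3k, both bids lose — no difference.
If it lies strictly between $292.6k and $645.3k, bidding your value loses (payoff 0) while bidding $645.3k wins at a price above your value (payoff negative).
So the deviation strictly hurts on the open interval ($292.6k, $645.3k).
Because the price is fixed by the runner-up's bid, deviating from your value can only change a good outcome into a bad one — never the reverse.

($292.6k, $645.3k)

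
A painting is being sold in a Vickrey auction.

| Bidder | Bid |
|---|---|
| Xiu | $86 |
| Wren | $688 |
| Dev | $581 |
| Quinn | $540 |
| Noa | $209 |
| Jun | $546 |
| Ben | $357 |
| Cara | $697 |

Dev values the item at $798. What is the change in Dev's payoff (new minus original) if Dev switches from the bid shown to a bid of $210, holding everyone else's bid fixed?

The highest bid among the other bidders is $697; Dev's bid doesn't change that.
Original bid $581: Dev is not highest (top rival bid is $697); payoff $0.
Alternative bid $210: Dev is not highest (top rival bid is $697); payoff $0.
Change in payoff = $0 − ($0) = $0.

$0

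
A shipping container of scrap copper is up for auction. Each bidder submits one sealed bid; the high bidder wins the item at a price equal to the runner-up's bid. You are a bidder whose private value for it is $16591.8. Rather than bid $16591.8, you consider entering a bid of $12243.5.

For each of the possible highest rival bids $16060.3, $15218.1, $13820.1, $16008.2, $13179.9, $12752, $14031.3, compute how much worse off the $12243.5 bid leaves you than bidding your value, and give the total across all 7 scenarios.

$15072.7

The deviation costs you only when the competing bid falls strictly between $12243.5 and $16591.8; elsewhere both bids give the same outcome.
$16060.3: truthful payoff $531.5, deviation payoff $0 → loss $531.5.
$15218.1: truthful payoff $1373.7, deviation payoff $0 → loss $1373.7.
$13820.1: truthful payoff $2771.7, deviation payoff $0 → loss $2771.7.
$16008.2: truthful payoff $583.6, deviation payoff $0 → loss $583.6.
$13179.9: truthful payoff $3411.9, deviation payoff $0 → loss $3411.9.
$12752: truthful payoff $3839.8, deviation payoff $0 → loss $3839.8.
$14031.3: truthful payoff $2560.5, deviation payoff $0 → loss $2560.5.
Total loss = $531.5 + $1373.7 + $2771.7 + $583.6 + $3411.9 + $3839.8 + $2560.5 = $15072.7.
Because the price is fixed by the runner-up's bid, deviating from your value can only change a good outcome into a bad one — never the reverse.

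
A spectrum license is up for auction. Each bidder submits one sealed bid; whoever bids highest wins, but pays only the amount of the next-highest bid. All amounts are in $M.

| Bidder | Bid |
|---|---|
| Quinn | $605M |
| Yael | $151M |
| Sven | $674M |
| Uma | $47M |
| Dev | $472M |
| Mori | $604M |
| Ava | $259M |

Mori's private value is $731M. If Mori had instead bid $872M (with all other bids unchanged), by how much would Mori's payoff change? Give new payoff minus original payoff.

$57M

The highest bid among the other bidders is $674M; Mori's bid doesn't change that.
Original bid $604M: Mori is not highest (top rival bid is $674M); payoff $0M.
Alternative bid $872M: Mori is highest, pays the top rival bid $674M; payoff $731M − $674M = $57M.
Change in payoff = $57M − ($0M) = $57M.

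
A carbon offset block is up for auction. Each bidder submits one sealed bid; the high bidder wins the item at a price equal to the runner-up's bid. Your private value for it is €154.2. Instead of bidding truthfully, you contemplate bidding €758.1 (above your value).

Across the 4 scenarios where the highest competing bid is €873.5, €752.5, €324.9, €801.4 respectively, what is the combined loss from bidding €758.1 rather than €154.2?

The deviation costs you only when the competing bid falls strictly between €154.2 and €758.1; elsewhere both bids give the same outcome.
€873.5: outcomes coincide → loss €0.
€752.5: truthful payoff €0, deviation payoff −€598.3 → loss €598.3.
€324.9: truthful payoff €0, deviation payoff −€170.7 → loss €170.7.
€801.4: outcomes coincide → loss €0.
Total loss = €598.3 + €170.7 = €769.
Because the price is fixed by the runner-up's bid, deviating from your value can only change a good outcome into a bad one — never the reverse.

€769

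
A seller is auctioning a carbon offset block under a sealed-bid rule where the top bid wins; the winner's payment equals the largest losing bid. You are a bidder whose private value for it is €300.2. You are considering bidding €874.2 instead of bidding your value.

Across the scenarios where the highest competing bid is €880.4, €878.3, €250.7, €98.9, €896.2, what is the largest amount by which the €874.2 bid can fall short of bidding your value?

€0

€880.4: same outcome either way → loss €0.
€878.3: same outcome either way → loss €0.
€250.7: same outcome either way → loss €0.
€98.9: same outcome either way → loss €0.
€896.2: same outcome either way → loss €0.
Maximum loss: €0.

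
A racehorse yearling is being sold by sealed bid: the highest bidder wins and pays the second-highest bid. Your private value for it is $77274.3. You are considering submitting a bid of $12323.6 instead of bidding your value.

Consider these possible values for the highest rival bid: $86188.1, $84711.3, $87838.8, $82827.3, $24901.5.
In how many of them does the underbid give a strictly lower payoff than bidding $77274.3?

The deviation hurts exactly when the highest competing bid lies strictly between $12323.6 and $77274.3 — underbidding then forfeits a profitable win.
$86188.1: above both → same outcome either way.
$84711.3: above both → same outcome either way.
$87838.8: above both → same outcome either way.
$82827.3: above both → same outcome either way.
$24901.5: inside the interval → strictly worse (loss $52372.8).
Count: 1.

1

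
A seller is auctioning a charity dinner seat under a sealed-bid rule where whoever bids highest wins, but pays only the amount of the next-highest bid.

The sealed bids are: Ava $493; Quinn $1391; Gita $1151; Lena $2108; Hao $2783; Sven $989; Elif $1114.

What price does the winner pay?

$2108

Highest bid: Hao at $2783, so Hao wins.
Second-highest bid: Lena at $2108 — that is the price the winner pays.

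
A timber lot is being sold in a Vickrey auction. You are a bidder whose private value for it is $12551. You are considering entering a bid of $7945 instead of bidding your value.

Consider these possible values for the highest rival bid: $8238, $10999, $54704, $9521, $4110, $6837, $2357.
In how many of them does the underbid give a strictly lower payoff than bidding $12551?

The deviation hurts exactly when the highest competing bid lies strictly between $7945 and $12551 — underbidding then forfeits a profitable win.
$8238: inside the interval → strictly worse (loss $4313).
$10999: inside the interval → strictly worse (loss $1552).
$54704: above both → same outcome either way.
$9521: inside the interval → strictly worse (loss $3030).
$4110: below both → same outcome either way.
$6837: below both → same outcome either way.
$2357: below both → same outcome either way.
Count: 3.

3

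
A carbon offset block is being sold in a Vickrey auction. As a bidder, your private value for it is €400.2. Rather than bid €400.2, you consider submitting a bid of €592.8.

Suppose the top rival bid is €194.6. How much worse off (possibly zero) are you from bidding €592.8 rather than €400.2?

Bidding your value €400.2: you win (since €400.2 > €194.6) and pay €194.6. Payoff €205.6.
Bidding €592.8: you win and pay €194.6. Payoff €400.2 − €194.6 = €205.6.
Difference = €205.6 − €205.6 = €0; both bids lead to the same outcome because the competing bid is below both your value and your alternative bid.

€0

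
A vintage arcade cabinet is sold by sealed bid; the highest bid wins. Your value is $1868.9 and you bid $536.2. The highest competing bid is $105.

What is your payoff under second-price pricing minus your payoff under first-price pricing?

You have the highest bid, so you win under either rule.
Second-price: pay $105 → payoff $1763.9.
First-price: pay your own bid $536.2 → payoff $1332.7.
Difference = $1763.9 − ($1332.7) = $431.2.

$431.2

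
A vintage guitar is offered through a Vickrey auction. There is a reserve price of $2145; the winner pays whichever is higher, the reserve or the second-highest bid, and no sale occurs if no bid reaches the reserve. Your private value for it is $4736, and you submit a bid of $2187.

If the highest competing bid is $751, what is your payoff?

$2591

Your bid $2187 is the highest and exceeds the reserve.
Price = max(second-highest bid, reserve) = max($751, $2145) = $2145.
Payoff = $4736 − $2145 = $2591.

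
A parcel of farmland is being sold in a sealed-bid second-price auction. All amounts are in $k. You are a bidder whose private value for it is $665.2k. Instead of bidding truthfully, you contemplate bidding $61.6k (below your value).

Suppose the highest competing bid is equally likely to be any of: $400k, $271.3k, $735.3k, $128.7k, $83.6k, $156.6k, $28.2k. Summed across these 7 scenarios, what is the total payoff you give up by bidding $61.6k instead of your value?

$2285.8k

The deviation costs you only when the competing bid falls strictly between $61.6k and $665.2k; elsewhere both bids give the same outcome.
$400k: truthful payoff $265.2k, deviation payoff $0k → loss $265.2k.
$271.3k: truthful payoff $393.9k, deviation payoff $0k → loss $393.9k.
$735.3k: outcomes coincide → loss $0k.
$128.7k: truthful payoff $536.5k, deviation payoff $0k → loss $536.5k.
$83.6k: truthful payoff $581.6k, deviation payoff $0k → loss $581.6k.
$156.6k: truthful payoff $508.6k, deviation payoff $0k → loss $508.6k.
$28.2k: outcomes coincide → loss $0k.
Total loss = $265.2k + $393.9k + $536.5k + $581.6k + $508.6k = $2285.8k.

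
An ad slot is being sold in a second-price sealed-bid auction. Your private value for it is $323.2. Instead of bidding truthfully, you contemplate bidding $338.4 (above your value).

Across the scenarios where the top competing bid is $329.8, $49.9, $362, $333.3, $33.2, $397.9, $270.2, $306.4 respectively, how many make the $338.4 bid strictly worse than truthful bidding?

2

The deviation hurts exactly when the highest competing bid lies strictly between $323.2 and $338.4 — overbidding then wins at a price above your value.
$329.8: inside the interval → strictly worse (loss $6.6).
$49.9: below both → same outcome either way.
$362: above both → same outcome either way.
$333.3: inside the interval → strictly worse (loss $10.1).
$33.2: below both → same outcome either way.
$397.9: above both → same outcome either way.
$270.2: below both → same outcome either way.
$306.4: below both → same outcome either way.
Count: 2.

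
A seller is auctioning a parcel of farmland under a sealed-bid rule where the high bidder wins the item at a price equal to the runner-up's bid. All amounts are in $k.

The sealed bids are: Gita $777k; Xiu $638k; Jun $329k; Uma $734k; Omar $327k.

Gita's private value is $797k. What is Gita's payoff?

$63k

Highest bid: Gita at $777k, so Gita wins.
Second-highest bid: Uma at $734k — that is the price the winner pays.
Gita's payoff = value − price = $797k − $734k = $63k.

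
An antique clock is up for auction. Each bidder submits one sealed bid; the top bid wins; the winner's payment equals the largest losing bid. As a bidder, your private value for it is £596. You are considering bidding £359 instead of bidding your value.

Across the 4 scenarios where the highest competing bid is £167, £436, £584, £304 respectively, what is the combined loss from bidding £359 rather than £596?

The deviation costs you only when the competing bid falls strictly between £359 and £596; elsewhere both bids give the same outcome.
£167: outcomes coincide → loss £0.
£436: truthful payoff £160, deviation payoff £0 → loss £160.
£584: truthful payoff £12, deviation payoff £0 → loss £12.
£304: outcomes coincide → loss £0.
Total loss = £160 + £12 = £172.

£172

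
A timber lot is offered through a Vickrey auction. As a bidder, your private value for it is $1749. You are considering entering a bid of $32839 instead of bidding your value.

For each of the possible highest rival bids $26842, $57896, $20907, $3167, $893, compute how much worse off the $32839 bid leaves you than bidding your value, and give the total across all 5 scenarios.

$45669

The deviation costs you only when the competing bid falls strictly between $1749 and $32839; elsewhere both bids give the same outcome.
$26842: truthful payoff $0, deviation payoff −$25093 → loss $25093.
$57896: outcomes coincide → loss $0.
$20907: truthful payoff $0, deviation payoff −$19158 → loss $19158.
$3167: truthful payoff $0, deviation payoff −$1418 → loss $1418.
$893: outcomes coincide → loss $0.
Total loss = $25093 + $19158 + $1418 = $45669.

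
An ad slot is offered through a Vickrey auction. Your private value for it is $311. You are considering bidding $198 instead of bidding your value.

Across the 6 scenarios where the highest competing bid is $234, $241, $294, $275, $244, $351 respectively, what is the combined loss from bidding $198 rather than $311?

The deviation costs you only when the competing bid falls strictly between $198 and $311; elsewhere both bids give the same outcome.
$234: truthful payoff $77, deviation payoff $0 → loss $77.
$241: truthful payoff $70, deviation payoff $0 → loss $70.
$294: truthful payoff $17, deviation payoff $0 → loss $17.
$275: truthful payoff $36, deviation payoff $0 → loss $36.
$244: truthful payoff $67, deviation payoff $0 → loss $67.
$351: outcomes coincide → loss $0.
Total loss = $77 + $70 + $17 + $36 + $67 = $267.

$267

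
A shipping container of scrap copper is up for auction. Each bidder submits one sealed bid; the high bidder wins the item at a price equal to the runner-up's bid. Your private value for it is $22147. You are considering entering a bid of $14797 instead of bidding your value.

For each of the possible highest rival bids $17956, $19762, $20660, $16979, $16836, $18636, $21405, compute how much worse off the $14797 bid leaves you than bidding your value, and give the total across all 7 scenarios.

The deviation costs you only when the competing bid falls strictly between $14797 and $22147; elsewhere both bids give the same outcome.
$17956: truthful payoff $4191, deviation payoff $0 → loss $4191.
$19762: truthful payoff $2385, deviation payoff $0 → loss $2385.
$20660: truthful payoff $1487, deviation payoff $0 → loss $1487.
$16979: truthful payoff $5168, deviation payoff $0 → loss $5168.
$16836: truthful payoff $5311, deviation payoff $0 → loss $5311.
$18636: truthful payoff $3511, deviation payoff $0 → loss $3511.
$21405: truthful payoff $742, deviation payoff $0 → loss $742.
Total loss = $4191 + $2385 + $1487 + $5168 + $5311 + $3511 + $742 = $22795.
Truthful bidding weakly dominates here: raising your bid can only win items priced above your value, and lowering it can only forfeit items priced below.

$22795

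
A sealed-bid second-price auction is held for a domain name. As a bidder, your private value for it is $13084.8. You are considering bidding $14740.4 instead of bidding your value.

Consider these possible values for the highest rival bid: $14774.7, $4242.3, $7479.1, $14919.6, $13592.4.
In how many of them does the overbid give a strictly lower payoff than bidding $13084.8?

1

The deviation hurts exactly when the highest competing bid lies strictly between $13084.8 and $14740.4 — overbidding then wins at a price above your value.
$14774.7: above both → same outcome either way.
$4242.3: below both → same outcome either way.
$7479.1: below both → same outcome either way.
$14919.6: above both → same outcome either way.
$13592.4: inside the interval → strictly worse (loss $507.6).
Count: 1.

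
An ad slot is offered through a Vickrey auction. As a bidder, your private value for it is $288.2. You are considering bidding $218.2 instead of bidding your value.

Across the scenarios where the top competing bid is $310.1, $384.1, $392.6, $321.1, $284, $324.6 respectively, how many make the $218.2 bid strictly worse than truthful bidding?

The deviation hurts exactly when the highest competing bid lies strictly between $218.2 and $288.2 — underbidding then forfeits a profitable win.
$310.1: above both → same outcome either way.
$384.1: above both → same outcome either way.
$392.6: above both → same outcome either way.
$321.1: above both → same outcome either way.
$284: inside the interval → strictly worse (loss $4.2).
$324.6: above both → same outcome either way.
Count: 1.

1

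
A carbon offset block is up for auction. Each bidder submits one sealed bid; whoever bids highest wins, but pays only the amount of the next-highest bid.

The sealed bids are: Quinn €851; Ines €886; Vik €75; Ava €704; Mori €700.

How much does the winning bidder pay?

€851

Highest bid: Ines at €886, so Ines wins.
Second-highest bid: Quinn at €851 — that is the price the winner pays.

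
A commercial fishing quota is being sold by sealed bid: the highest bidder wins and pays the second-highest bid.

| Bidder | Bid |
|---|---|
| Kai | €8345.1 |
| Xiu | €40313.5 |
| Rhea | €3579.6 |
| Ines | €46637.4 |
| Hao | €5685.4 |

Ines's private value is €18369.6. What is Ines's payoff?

Highest bid: Ines at €46637.4, so Ines wins.
Second-highest bid: Xiu at €40313.5 — that is the price the winner pays.
Ines's payoff = value − price = €18369.6 − €40313.5 = −€21943.9.

−€21943.9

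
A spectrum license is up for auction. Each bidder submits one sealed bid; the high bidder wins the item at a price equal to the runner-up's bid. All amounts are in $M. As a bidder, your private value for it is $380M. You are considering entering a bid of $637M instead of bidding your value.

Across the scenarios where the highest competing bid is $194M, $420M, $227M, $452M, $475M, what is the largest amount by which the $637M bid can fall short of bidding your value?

$194M: same outcome either way → loss $0M.
$420M: truthful gives $0M, deviation gives −$40M → loss $40M.
$227M: same outcome either way → loss $0M.
$452M: truthful gives $0M, deviation gives −$72M → loss $72M.
$475M: truthful gives $0M, deviation gives −$95M → loss $95M.
Maximum loss: $95M.

$95M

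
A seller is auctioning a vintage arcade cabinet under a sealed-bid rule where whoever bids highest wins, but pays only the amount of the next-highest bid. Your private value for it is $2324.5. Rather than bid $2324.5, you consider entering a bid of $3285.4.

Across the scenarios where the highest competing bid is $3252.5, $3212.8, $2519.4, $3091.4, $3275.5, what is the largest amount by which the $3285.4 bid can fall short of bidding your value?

$3252.5: truthful gives $0, deviation gives −$928 → loss $928.
$3212.8: truthful gives $0, deviation gives −$888.3 → loss $888.3.
$2519.4: truthful gives $0, deviation gives −$194.9 → loss $194.9.
$3091.4: truthful gives $0, deviation gives −$766.9 → loss $766.9.
$3275.5: truthful gives $0, deviation gives −$951 → loss $951.
Maximum loss: $951.

$951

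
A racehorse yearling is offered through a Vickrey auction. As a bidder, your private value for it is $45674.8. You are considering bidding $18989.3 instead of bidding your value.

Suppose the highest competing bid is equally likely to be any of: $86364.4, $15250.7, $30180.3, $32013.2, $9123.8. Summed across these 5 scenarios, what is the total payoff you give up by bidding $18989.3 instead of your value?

$29156.1

The deviation costs you only when the competing bid falls strictly between $18989.3 and $45674.8; elsewhere both bids give the same outcome.
$86364.4: outcomes coincide → loss $0.
$15250.7: outcomes coincide → loss $0.
$30180.3: truthful payoff $15494.5, deviation payoff $0 → loss $15494.5.
$32013.2: truthful payoff $13661.6, deviation payoff $0 → loss $13661.6.
$9123.8: outcomes coincide → loss $0.
Total loss = $15494.5 + $13661.6 = $29156.1.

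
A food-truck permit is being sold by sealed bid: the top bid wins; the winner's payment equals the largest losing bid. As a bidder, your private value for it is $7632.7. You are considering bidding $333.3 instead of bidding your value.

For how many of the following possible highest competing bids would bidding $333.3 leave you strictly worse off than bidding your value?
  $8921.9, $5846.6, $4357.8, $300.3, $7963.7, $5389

3

The deviation hurts exactly when the highest competing bid lies strictly between $333.3 and $7632.7 — underbidding then forfeits a profitable win.
$8921.9: above both → same outcome either way.
$5846.6: inside the interval → strictly worse (loss $1786.1).
$4357.8: inside the interval → strictly worse (loss $3274.9).
$300.3: below both → same outcome either way.
$7963.7: above both → same outcome either way.
$5389: inside the interval → strictly worse (loss $2243.7).
Count: 3.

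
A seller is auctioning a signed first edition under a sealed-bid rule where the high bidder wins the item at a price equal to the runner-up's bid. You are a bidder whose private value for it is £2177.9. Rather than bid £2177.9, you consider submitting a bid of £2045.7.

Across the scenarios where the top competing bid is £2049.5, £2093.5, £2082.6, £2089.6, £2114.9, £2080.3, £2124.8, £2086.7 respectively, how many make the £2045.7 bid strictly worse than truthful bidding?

The deviation hurts exactly when the highest competing bid lies strictly between £2045.7 and £2177.9 — underbidding then forfeits a profitable win.
£2049.5: inside the interval → strictly worse (loss £128.4).
£2093.5: inside the interval → strictly worse (loss £84.4).
£2082.6: inside the interval → strictly worse (loss £95.3).
£2089.6: inside the interval → strictly worse (loss £88.3).
£2114.9: inside the interval → strictly worse (loss £63).
£2080.3: inside the interval → strictly worse (loss £97.6).
£2124.8: inside the interval → strictly worse (loss £53.1).
£2086.7: inside the interval → strictly worse (loss £91.2).
Count: 8.

8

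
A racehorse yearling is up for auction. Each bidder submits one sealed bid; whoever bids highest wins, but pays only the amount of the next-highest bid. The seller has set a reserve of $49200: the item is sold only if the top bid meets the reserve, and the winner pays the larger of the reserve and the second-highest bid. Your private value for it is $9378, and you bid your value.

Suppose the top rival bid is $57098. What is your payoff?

$0

Your bid $9378 is below the highest competing bid $57098, so you lose. Payoff $0.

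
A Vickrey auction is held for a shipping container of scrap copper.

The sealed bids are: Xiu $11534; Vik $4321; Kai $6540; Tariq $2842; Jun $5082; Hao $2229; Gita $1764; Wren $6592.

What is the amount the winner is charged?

Highest bid: Xiu at $11534, so Xiu wins.
Second-highest bid: Wren at $6592 — that is the price the winner pays.

$6592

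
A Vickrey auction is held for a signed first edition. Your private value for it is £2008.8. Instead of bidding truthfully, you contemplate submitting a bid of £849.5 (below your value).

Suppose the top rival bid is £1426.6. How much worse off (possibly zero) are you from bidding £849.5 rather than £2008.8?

£582.2

Bidding your value £2008.8: you win (since £2008.8 > £1426.6) and pay £1426.6. Payoff £582.2.
Bidding £849.5: you lose. Payoff £0.
The competing bid £1426.6 lies between your shaded bid and your value, so underbidding forfeits an item you could have won at a profitable price.
Loss from deviating = £582.2 − (£0) = £582.2.
In a second-price auction your bid sets only whether you win, not what you pay, so bidding your true value is weakly dominant.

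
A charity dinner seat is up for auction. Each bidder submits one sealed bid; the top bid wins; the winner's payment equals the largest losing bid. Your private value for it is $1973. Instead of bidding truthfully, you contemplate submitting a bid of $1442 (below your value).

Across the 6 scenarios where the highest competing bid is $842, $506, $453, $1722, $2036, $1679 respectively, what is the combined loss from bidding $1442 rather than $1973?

$545

The deviation costs you only when the competing bid falls strictly between $1442 and $1973; elsewhere both bids give the same outcome.
$842: outcomes coincide → loss $0.
$506: outcomes coincide → loss $0.
$453: outcomes coincide → loss $0.
$1722: truthful payoff $251, deviation payoff $0 → loss $251.
$2036: outcomes coincide → loss $0.
$1679: truthful payoff $294, deviation payoff $0 → loss $294.
Total loss = $251 + $294 = $545.
In a second-price auction your bid sets only whether you win, not what you pay, so bidding your true value is weakly dominant.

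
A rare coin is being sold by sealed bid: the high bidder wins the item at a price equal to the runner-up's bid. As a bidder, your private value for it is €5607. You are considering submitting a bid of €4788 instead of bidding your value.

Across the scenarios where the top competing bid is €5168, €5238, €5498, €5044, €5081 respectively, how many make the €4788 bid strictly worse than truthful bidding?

5

The deviation hurts exactly when the highest competing bid lies strictly between €4788 and €5607 — underbidding then forfeits a profitable win.
€5168: inside the interval → strictly worse (loss €439).
€5238: inside the interval → strictly worse (loss €369).
€5498: inside the interval → strictly worse (loss €109).
€5044: inside the interval → strictly worse (loss €563).
€5081: inside the interval → strictly worse (loss €526).
Count: 5.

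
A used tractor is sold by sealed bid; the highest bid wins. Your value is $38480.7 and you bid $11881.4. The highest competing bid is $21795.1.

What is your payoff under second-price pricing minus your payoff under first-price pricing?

$0

Your bid $11881.4 is below $21795.1, so you lose under either rule.
Payoff is $0 in both cases; difference = $0.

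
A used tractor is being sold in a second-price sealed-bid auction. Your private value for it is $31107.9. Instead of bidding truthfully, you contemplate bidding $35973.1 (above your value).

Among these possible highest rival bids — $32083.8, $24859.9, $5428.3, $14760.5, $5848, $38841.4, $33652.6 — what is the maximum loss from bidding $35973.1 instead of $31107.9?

$2544.7

$32083.8: truthful gives $0, deviation gives −$975.9 → loss $975.9.
$24859.9: same outcome either way → loss $0.
$5428.3: same outcome either way → loss $0.
$14760.5: same outcome either way → loss $0.
$5848: same outcome either way → loss $0.
$38841.4: same outcome either way → loss $0.
$33652.6: truthful gives $0, deviation gives −$2544.7 → loss $2544.7.
Maximum loss: $2544.7.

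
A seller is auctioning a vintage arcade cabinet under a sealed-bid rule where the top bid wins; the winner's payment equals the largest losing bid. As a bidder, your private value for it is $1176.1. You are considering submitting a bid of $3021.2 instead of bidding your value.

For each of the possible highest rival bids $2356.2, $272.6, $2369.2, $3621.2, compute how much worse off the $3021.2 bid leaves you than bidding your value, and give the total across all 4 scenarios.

The deviation costs you only when the competing bid falls strictly between $1176.1 and $3021.2; elsewhere both bids give the same outcome.
$2356.2: truthful payoff $0, deviation payoff −$1180.1 → loss $1180.1.
$272.6: outcomes coincide → loss $0.
$2369.2: truthful payoff $0, deviation payoff −$1193.1 → loss $1193.1.
$3621.2: outcomes coincide → loss $0.
Total loss = $1180.1 + $1193.1 = $2373.2.

$2373.2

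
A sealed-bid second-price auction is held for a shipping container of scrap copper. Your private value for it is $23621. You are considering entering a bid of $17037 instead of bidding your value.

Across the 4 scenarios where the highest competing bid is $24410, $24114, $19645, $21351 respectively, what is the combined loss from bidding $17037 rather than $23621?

The deviation costs you only when the competing bid falls strictly between $17037 and $23621; elsewhere both bids give the same outcome.
$24410: outcomes coincide → loss $0.
$24114: outcomes coincide → loss $0.
$19645: truthful payoff $3976, deviation payoff $0 → loss $3976.
$21351: truthful payoff $2270, deviation payoff $0 → loss $2270.
Total loss = $3976 + $2270 = $6246.

$6246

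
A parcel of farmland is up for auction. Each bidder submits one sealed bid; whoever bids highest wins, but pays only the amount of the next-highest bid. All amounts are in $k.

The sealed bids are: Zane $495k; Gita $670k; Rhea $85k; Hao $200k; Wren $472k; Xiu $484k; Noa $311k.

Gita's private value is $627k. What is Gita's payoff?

$132k

Highest bid: Gita at $670k, so Gita wins.
Second-highest bid: Zane at $495k — that is the price the winner pays.
Gita's payoff = value − price = $627k − $495k = $132k.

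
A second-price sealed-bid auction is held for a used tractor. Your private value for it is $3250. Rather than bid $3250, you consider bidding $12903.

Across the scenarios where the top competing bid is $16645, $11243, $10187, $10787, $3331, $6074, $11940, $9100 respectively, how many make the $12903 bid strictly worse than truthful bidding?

The deviation hurts exactly when the highest competing bid lies strictly between $3250 and $12903 — overbidding then wins at a price above your value.
$16645: above both → same outcome either way.
$11243: inside the interval → strictly worse (loss $7993).
$10187: inside the interval → strictly worse (loss $6937).
$10787: inside the interval → strictly worse (loss $7537).
$3331: inside the interval → strictly worse (loss $81).
$6074: inside the interval → strictly worse (loss $2824).
$11940: inside the interval → strictly worse (loss $8690).
$9100: inside the interval → strictly worse (loss $5850).
Count: 7.

7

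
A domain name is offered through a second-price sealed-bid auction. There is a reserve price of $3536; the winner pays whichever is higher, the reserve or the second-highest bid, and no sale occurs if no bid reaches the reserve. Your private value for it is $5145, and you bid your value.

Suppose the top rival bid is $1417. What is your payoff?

Your bid $5145 is the highest and exceeds the reserve.
Price = max(second-highest bid, reserve) = max($1417, $3536) = $3536.
Payoff = $5145 − $3536 = $1609.

$1609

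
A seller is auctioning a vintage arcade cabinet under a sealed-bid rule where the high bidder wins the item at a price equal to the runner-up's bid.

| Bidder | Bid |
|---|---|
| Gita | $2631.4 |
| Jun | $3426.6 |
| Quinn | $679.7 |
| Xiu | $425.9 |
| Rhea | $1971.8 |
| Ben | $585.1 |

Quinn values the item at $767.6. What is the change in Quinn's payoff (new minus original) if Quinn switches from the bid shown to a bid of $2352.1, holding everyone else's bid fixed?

The highest bid among the other bidders is $3426.6; Quinn's bid doesn't change that.
Original bid $679.7: Quinn is not highest (top rival bid is $3426.6); payoff $0.
Alternative bid $2352.1: Quinn is not highest (top rival bid is $3426.6); payoff $0.
Change in payoff = $0 − ($0) = $0.

$0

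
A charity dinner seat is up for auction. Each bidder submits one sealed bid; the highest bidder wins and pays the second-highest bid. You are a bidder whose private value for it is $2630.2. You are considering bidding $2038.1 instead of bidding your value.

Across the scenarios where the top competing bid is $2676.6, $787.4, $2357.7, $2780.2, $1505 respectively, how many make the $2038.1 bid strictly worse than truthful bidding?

The deviation hurts exactly when the highest competing bid lies strictly between $2038.1 and $2630.2 — underbidding then forfeits a profitable win.
$2676.6: above both → same outcome either way.
$787.4: below both → same outcome either way.
$2357.7: inside the interval → strictly worse (loss $272.5).
$2780.2: above both → same outcome either way.
$1505: below both → same outcome either way.
Count: 1.

1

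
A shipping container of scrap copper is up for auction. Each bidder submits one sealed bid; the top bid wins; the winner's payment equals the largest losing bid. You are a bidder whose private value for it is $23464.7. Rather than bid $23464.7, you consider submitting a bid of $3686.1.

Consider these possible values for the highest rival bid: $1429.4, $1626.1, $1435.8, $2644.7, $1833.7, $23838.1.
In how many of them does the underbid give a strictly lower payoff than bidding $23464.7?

0

The deviation hurts exactly when the highest competing bid lies strictly between $3686.1 and $23464.7 — underbidding then forfeits a profitable win.
$1429.4: below both → same outcome either way.
$1626.1: below both → same outcome either way.
$1435.8: below both → same outcome either way.
$2644.7: below both → same outcome either way.
$1833.7: below both → same outcome either way.
$23838.1: above both → same outcome either way.
Count: 0.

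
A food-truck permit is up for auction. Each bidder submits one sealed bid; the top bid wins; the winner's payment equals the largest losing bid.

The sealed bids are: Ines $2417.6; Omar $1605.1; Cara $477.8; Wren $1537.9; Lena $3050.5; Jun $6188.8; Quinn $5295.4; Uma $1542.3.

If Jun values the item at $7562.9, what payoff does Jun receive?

Highest bid: Jun at $6188.8, so Jun wins.
Second-highest bid: Quinn at $5295.4 — that is the price the winner pays.
Jun's payoff = value − price = $7562.9 − $5295.4 = $2267.5.

$2267.5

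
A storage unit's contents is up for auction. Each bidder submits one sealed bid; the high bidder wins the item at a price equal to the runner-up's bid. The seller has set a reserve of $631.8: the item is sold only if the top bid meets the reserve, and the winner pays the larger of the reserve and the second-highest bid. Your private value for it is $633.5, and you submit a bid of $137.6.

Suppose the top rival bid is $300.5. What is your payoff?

Your bid $137.6 is below the highest competing bid $300.5, so you lose. Payoff $0.

$0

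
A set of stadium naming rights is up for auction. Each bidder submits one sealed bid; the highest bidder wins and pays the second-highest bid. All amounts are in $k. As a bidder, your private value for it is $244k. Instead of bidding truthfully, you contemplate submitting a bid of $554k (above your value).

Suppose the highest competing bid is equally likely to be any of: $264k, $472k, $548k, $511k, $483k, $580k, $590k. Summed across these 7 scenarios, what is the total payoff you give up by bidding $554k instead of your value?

$1058k

The deviation costs you only when the competing bid falls strictly between $244k and $554k; elsewhere both bids give the same outcome.
$264k: truthful payoff $0k, deviation payoff −$20k → loss $20k.
$472k: truthful payoff $0k, deviation payoff −$228k → loss $228k.
$548k: truthful payoff $0k, deviation payoff −$304k → loss $304k.
$511k: truthful payoff $0k, deviation payoff −$267k → loss $267k.
$483k: truthful payoff $0k, deviation payoff −$239k → loss $239k.
$580k: outcomes coincide → loss $0k.
$590k: outcomes coincide → loss $0k.
Total loss = $20k + $228k + $304k + $267k + $239k = $1058k.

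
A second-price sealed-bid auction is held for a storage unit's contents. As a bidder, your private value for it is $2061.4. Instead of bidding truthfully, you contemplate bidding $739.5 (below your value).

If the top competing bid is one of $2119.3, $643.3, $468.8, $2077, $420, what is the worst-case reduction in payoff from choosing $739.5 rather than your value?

$0

$2119.3: same outcome either way → loss $0.
$643.3: same outcome either way → loss $0.
$468.8: same outcome either way → loss $0.
$2077: same outcome either way → loss $0.
$420: same outcome either way → loss $0.
Maximum loss: $0.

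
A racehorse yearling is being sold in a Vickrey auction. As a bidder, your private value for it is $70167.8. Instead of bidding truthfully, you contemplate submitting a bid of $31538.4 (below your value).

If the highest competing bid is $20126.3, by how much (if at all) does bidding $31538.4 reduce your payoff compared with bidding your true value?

Bidding your value $70167.8: you win (since $70167.8 > $20126.3) and pay $20126.3. Payoff $50041.5.
Bidding $31538.4: you win and pay $20126.3. Payoff $70167.8 − $20126.3 = $50041.5.
Difference = $50041.5 − $50041.5 = $0; both bids lead to the same outcome because the competing bid is below both your value and your alternative bid.
Because the price is fixed by the runner-up's bid, deviating from your value can only change a good outcome into a bad one — never the reverse.

$0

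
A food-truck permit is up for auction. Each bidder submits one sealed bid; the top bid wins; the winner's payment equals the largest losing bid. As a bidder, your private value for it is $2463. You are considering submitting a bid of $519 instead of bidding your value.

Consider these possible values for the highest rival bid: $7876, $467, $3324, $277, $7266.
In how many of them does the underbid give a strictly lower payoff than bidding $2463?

0

The deviation hurts exactly when the highest competing bid lies strictly between $519 and $2463 — underbidding then forfeits a profitable win.
$7876: above both → same outcome either way.
$467: below both → same outcome either way.
$3324: above both → same outcome either way.
$277: below both → same outcome either way.
$7266: above both → same outcome either way.
Count: 0.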